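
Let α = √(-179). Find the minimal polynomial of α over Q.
m_α(x) = x^2 + 179

α satisfies α^2 + 179 = 0, so x^2 + 179 annihilates α. Since d = -179 is squarefree and ≠ 1, it is not a perfect square in Q, so x^2 + 179 has no rational root and is therefore irreducible over Q (a degree-2 polynomial over a field is irreducible iff it has no root). Hence m_α(x) = x^2 + 179.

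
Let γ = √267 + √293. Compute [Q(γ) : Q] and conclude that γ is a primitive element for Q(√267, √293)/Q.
[Q(γ) : Q] = 4 (equivalently, Q(γ) = Q(√267, √293))

Obviously Q(γ) ⊆ Q(√267, √293), and [Q(√267, √293):Q] = 4 (since 267, 293 are distinct squarefree integers > 1 with 78231 not a perfect square). To show equality we compute the minimal polynomial of γ. From γ = √267 + √293: γ^2 = 267 + 2√(78231) + 293 = 560 + 2√(78231), so γ^2 - 560 = 2√(78231); squaring, (γ^2 - 560)^2 = 4·78231, i.e. γ^4 - 1120γ^2 + 313600 - 312924 = 0, i.e. γ^4 - 1120γ^2 + 676 = 0. So γ is a root of x^4 - 1120x^2 + 676. This polynomial is irreducible over Q: it has no rational root (each ±√267 ± √293 is irrational), and any factorization into two quadratics over Q would force √(78231) ∈ Q (pairing opposite roots) or √267, √293 ∈ Q (other pairings), all impossible. Hence [Q(γ):Q] = 4 = [Q(√267, √293):Q], so Q(γ) = Q(√267, √293).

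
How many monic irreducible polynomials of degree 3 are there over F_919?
There are 258716880 monic irreducible polynomials of degree 3 over F_919

Each element of F_{919^3} that lies in no proper subfield is a root of exactly one monic irreducible of degree 3 over F_919, and each such polynomial has 3 distinct roots in F_{919^3}. By Möbius inversion the count is N_919(3) = (1/3) Σ_{d|3} μ(3/d) · 919^d = (1/3)(μ(3)·919^1 + μ(1)·919^3) = 776150640/3 = 258716880.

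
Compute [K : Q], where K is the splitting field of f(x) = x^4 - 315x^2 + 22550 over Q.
[K : Q] = 4

Solving the quadratic in x^2: x^2 = (315 ± √(315^2 - 4·22550))/2 = (315 ± √9025)/2 = (315 ± 95)/2, giving x^2 = 110 or x^2 = 205. So f(x) = (x^2 - 110)(x^2 - 205) and the roots of f are ±√110, ±√205. Hence the splitting field is K = Q(√110, √205). Since 110 and 205 are distinct squarefree integers > 1, their product 22550 is not a perfect square, so √205 ∉ Q(√110). By the tower law [K:Q] = [Q(√110,√205):Q(√110)] · [Q(√110):Q] = 2 · 2 = 4.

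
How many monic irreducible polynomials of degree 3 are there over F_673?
There are 101606848 monic irreducible polynomials of degree 3 over F_673

Each element of F_{673^3} that lies in no proper subfield is a root of exactly one monic irreducible of degree 3 over F_673, and each such polynomial has 3 distinct roots in F_{673^3}. By Möbius inversion the count is N_673(3) = (1/3) Σ_{d|3} μ(3/d) · 673^d = (1/3)(μ(3)·673^1 + μ(1)·673^3) = 304820544/3 = 101606848.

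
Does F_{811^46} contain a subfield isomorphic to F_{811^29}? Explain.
No: F_{811^29} is not a subfield of F_{811^46}

F_{p^m} embeds in F_{p^n} iff m | n. Here 29 ∤ 46 (since 46 = 1·29 + 17 with remainder 17 ≠ 0), so F_{811^29} is not a subfield of F_{811^46}. Equivalently: if it were, the tower law would give 29 = [F_{811^29}:F_811] dividing [F_{811^46}:F_811] = 46, contradiction.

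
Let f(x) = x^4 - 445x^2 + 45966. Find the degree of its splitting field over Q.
[K : Q] = 4

Solving the quadratic in x^2: x^2 = (445 ± √(445^2 - 4·45966))/2 = (445 ± √14161)/2 = (445 ± 119)/2, giving x^2 = 163 or x^2 = 282. So f(x) = (x^2 - 163)(x^2 - 282) and the roots of f are ±√163, ±√282. Hence the splitting field is K = Q(√163, √282). Since 163 and 282 are distinct squarefree integers > 1, their product 45966 is not a perfect square, so √282 ∉ Q(√163). By the tower law [K:Q] = [Q(√163,√282):Q(√163)] · [Q(√163):Q] = 2 · 2 = 4.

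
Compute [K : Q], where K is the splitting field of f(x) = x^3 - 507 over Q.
[K : Q] = 6

The roots of x^3 - 507 are ∛507, ω∛507, ω^2∛507 where ω = e^(2πi/3) is a primitive cube root of unity, so K = Q(∛507, ω). Now [Q(∛507):Q] = 3 (since 507 is not a perfect cube, x^3 - 507 is irreducible) and [Q(ω):Q] = 2. Both 2 and 3 divide [K:Q], and [K:Q] ≤ 3·2 = 6, so [K:Q] = 6. (Equivalently: Q(∛507) ⊂ R but ω ∉ R, so [K : Q(∛507)] = 2.)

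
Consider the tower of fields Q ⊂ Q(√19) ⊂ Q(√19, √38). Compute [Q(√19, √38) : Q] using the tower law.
[Q(√19, √38) : Q] = 4

[Q(√19):Q] = 2 (min poly x^2 - 19, irreducible since 19 is squarefree > 1). For the top step, suppose √38 ∈ Q(√19), say √38 = c + d√19 with c, d ∈ Q. Squaring: 38 = c^2 + 19d^2 + 2cd√19. Since √19 ∉ Q this forces 2cd = 0. If d = 0 then √38 = c ∈ Q, contradicting 38 squarefree > 1. If c = 0 then 38 = 19d^2, so 19·38 = (19d)^2 is a perfect square in Q — but 19·38 = 722 is not a perfect square (since 19 and 38 are distinct squarefree integers). Contradiction. Hence √38 ∉ Q(√19), so x^2 - 38 stays irreducible over Q(√19) and [Q(√19, √38) : Q(√19)] = 2. By the tower law, [Q(√19, √38) : Q] = 2 · 2 = 4.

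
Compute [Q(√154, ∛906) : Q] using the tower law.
[Q(√154, ∛906) : Q] = 6

Let L = Q(√154, ∛906). Since Q(√154) ⊂ L and [Q(√154):Q] = 2, the tower law gives 2 | [L:Q]. Likewise Q(∛906) ⊂ L with [Q(∛906):Q] = 3 (because 906 is not a perfect cube), so 3 | [L:Q]. As gcd(2,3) = 1, [L:Q] is divisible by 6. Conversely L is generated over Q by √154 and ∛906, so [L:Q] ≤ 2·3 = 6. Therefore [Q(√154, ∛906) : Q] = 6.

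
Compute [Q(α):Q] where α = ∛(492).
[Q(α):Q] = 3

The minimal polynomial of α is x^3 - 492, irreducible over Q since 492 is not a perfect cube (so x^3 - 492 has no rational root). Hence [Q(α):Q] = deg(m_α) = 3.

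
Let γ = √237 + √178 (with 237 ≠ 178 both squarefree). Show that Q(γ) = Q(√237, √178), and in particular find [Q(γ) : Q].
[Q(γ) : Q] = 4 (equivalently, Q(γ) = Q(√237, √178))

Obviously Q(γ) ⊆ Q(√237, √178), and [Q(√237, √178):Q] = 4 (since 237, 178 are distinct squarefree integers > 1 with 42186 not a perfect square). To show equality we compute the minimal polynomial of γ. From γ = √237 + √178: γ^2 = 237 + 2√(42186) + 178 = 415 + 2√(42186), so γ^2 - 415 = 2√(42186); squaring, (γ^2 - 415)^2 = 4·42186, i.e. γ^4 - 830γ^2 + 172225 - 168744 = 0, i.e. γ^4 - 830γ^2 + 3481 = 0. So γ is a root of x^4 - 830x^2 + 3481. This polynomial is irreducible over Q: it has no rational root (each ±√237 ± √178 is irrational), and any factorization into two quadratics over Q would force √(42186) ∈ Q (pairing opposite roots) or √237, √178 ∈ Q (other pairings), all impossible. Hence [Q(γ):Q] = 4 = [Q(√237, √178):Q], so Q(γ) = Q(√237, √178).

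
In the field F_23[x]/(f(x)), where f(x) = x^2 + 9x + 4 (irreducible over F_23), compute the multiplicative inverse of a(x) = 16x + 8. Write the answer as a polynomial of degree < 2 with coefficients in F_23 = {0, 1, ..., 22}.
a(x)^(-1) ≡ 6x + 5 (mod f(x))

Since f is irreducible over F_23, F_23[x]/(f) is a field and a(x) ≠ 0 has an inverse. Apply the extended Euclidean algorithm to f(x) and a(x) in F_23[x]: f(x) = (13x + 7)·a(x) + (17). The last nonzero remainder is the constant 17 = gcd(f, a) in F_23. Back-substituting through the division chain expresses 17 = s(x)·a(x) + t(x)·f(x) with s(x) ≡ 10x + 16 (mod f), so (10x + 16)·a(x) ≡ 17 (mod f). Multiplying by 17^(-1) ≡ 19 in F_23 gives a(x)^(-1) ≡ 19·(10x + 16) ≡ 6x + 5 (mod f). Check: (16x + 8)·(6x + 5) = 4x^2 + 13x + 17 ≡ 1 (mod x^2 + 9x + 4).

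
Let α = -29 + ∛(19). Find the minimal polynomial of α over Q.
m_α(x) = x^3 + 87x^2 + 2523x + 24370

Set β = α + 29 = ∛(19), so β^3 = 19. Then (α + 29)^3 - 19 = 0, i.e. α is a root of g(x) = (x + 29)^3 - 19 = x^3 + 87x^2 + 2523x + 24370. Since g(x) = h(x + 29) where h(x) = x^3 - 19, and h is irreducible over Q (because 19 is not a perfect cube, so h has no rational root, and a monic cubic with no rational root is irreducible), g is also irreducible (irreducibility is preserved under the substitution x → x + 29). Hence m_α(x) = x^3 + 87x^2 + 2523x + 24370.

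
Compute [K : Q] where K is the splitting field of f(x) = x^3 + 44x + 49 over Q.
[K : Q] = 6

By the rational root test, any rational root of the monic integer polynomial f(x) = x^3 + 44x + 49 must be an integer dividing the constant term 49, i.e. one of ±{1, 7, 49}. Evaluating: f(1) = 94, f(-1) = 4, f(7) = 700, f(-7) = -602, f(49) = 119854, f(-49) = -119756; none is 0, so f has no rational root and is therefore irreducible over Q (a cubic with no linear factor over a field is irreducible). For an irreducible cubic, the Galois group is A_3 or S_3 according as the discriminant disc(f) = -4a^3 - 27b^2 = -4·(44)^3 - 27·(49)^2 = -405563 is or is not a square in Q. Here disc(f) = -405563 is not a perfect square in Q, so the Galois group of f over Q is not contained in A_3 and must be all of S_3. The splitting field has degree |S_3| = 6 over Q, so [K : Q] = 6.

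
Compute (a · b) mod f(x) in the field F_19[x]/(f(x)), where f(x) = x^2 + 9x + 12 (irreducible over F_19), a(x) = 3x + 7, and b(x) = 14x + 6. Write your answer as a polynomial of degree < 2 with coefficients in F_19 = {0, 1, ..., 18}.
a · b ≡ 4x + 13 (mod f(x))

Multiply in F_19[x]: a(x)·b(x) = (3x + 7)·(14x + 6) = 4x^2 + 2x + 4. This has degree ≥ 2, so divide by f(x) over F_19: 4x^2 + 2x + 4 = (4)·(x^2 + 9x + 12) + (4x + 13). Hence a·b ≡ 4x + 13 (mod f). (F_19[x]/(f) is a field with 19^2 = 361 elements since f is irreducible of degree 2.)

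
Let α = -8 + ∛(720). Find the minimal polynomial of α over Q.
m_α(x) = x^3 + 24x^2 + 192x - 208

Set β = α + 8 = ∛(720), so β^3 = 720. Then (α + 8)^3 - 720 = 0, i.e. α is a root of g(x) = (x + 8)^3 - 720 = x^3 + 24x^2 + 192x - 208. Since g(x) = h(x + 8) where h(x) = x^3 - 720, and h is irreducible over Q (because 720 is not a perfect cube, so h has no rational root, and a monic cubic with no rational root is irreducible), g is also irreducible (irreducibility is preserved under the substitution x → x + 8). Hence m_α(x) = x^3 + 24x^2 + 192x - 208.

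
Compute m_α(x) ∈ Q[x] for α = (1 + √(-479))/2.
m_α(x) = x^2 - x + 120

From 2α - 1 = √(-479), squaring gives (2α - 1)^2 = -479, i.e. 4α^2 - 4α + 1 = -479, so α^2 - α + (1 + 479)/4 = 0. Since -479 ≡ 1 (mod 4), (1 + 479)/4 = 120 ∈ Z. The polynomial x^2 - x + 120 has discriminant 1 - 4·(120) = -479, which is not a perfect square in Q (d = -479 is squarefree and ≠ 1), so x^2 - x + 120 is irreducible over Q. It is the minimal polynomial of α.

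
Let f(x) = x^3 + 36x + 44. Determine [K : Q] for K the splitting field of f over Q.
[K : Q] = 6

By the rational root test, any rational root of the monic integer polynomial f(x) = x^3 + 36x + 44 must be an integer dividing the constant term 44, i.e. one of ±{1, 2, 4, 11, 22, 44}. Evaluating: f(1) = 81, f(-1) = 7, f(2) = 124, f(-2) = -36, f(4) = 252, f(-4) = -164, f(11) = 1771, f(-11) = -1683, f(22) = 11484, f(-22) = -11396, f(44) = 86812, f(-44) = -86724; none is 0, so f has no rational root and is therefore irreducible over Q (a cubic with no linear factor over a field is irreducible). For an irreducible cubic, the Galois group is A_3 or S_3 according as the discriminant disc(f) = -4a^3 - 27b^2 = -4·(36)^3 - 27·(44)^2 = -238896 is or is not a square in Q. Here disc(f) = -238896 is not a perfect square in Q, so the Galois group of f over Q is not contained in A_3 and must be all of S_3. The splitting field has degree |S_3| = 6 over Q, so [K : Q] = 6.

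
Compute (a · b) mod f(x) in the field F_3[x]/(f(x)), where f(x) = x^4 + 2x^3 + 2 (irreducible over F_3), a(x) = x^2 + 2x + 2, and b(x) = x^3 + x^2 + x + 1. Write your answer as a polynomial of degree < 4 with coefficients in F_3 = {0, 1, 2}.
a · b ≡ 2x^2 + 2x (mod f(x))

Multiply in F_3[x]: a(x)·b(x) = (x^2 + 2x + 2)·(x^3 + x^2 + x + 1) = x^5 + 2x^3 + 2x^2 + x + 2. This has degree ≥ 4, so divide by f(x) over F_3: x^5 + 2x^3 + 2x^2 + x + 2 = (x + 1)·(x^4 + 2x^3 + 2) + (2x^2 + 2x). Hence a·b ≡ 2x^2 + 2x (mod f). (F_3[x]/(f) is a field with 3^4 = 81 elements since f is irreducible of degree 4.)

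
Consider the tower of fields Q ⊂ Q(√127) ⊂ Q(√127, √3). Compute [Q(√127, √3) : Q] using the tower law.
[Q(√127, √3) : Q] = 4

[Q(√127):Q] = 2 (min poly x^2 - 127, irreducible since 127 is squarefree > 1). For the top step, suppose √3 ∈ Q(√127), say √3 = c + d√127 with c, d ∈ Q. Squaring: 3 = c^2 + 127d^2 + 2cd√127. Since √127 ∉ Q this forces 2cd = 0. If d = 0 then √3 = c ∈ Q, contradicting 3 squarefree > 1. If c = 0 then 3 = 127d^2, so 127·3 = (127d)^2 is a perfect square in Q — but 127·3 = 381 is not a perfect square (since 127 and 3 are distinct squarefree integers). Contradiction. Hence √3 ∉ Q(√127), so x^2 - 3 stays irreducible over Q(√127) and [Q(√127, √3) : Q(√127)] = 2. By the tower law, [Q(√127, √3) : Q] = 2 · 2 = 4.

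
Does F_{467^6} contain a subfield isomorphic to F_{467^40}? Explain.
No: F_{467^40} is not a subfield of F_{467^6}

F_{p^m} embeds in F_{p^n} iff m | n. Here 40 ∤ 6 (since 6 = 0·40 + 6 with remainder 6 ≠ 0), so F_{467^40} is not a subfield of F_{467^6}. Equivalently: if it were, the tower law would give 40 = [F_{467^40}:F_467] dividing [F_{467^6}:F_467] = 6, contradiction.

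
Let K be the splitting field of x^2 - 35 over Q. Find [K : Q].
[K : Q] = 2

f(x) = x^2 - 35 factors as (x - √35)(x + √35). The splitting field is K = Q(√35). Since 35 is squarefree and > 1, it is not a perfect square, so x^2 - 35 is irreducible over Q and [Q(√35) : Q] = 2. Hence [K : Q] = 2.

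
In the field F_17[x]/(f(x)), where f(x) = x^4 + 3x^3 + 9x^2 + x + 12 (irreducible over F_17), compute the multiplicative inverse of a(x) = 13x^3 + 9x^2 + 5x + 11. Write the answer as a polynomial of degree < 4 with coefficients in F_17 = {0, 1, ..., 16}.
a(x)^(-1) ≡ 7x^3 + x^2 + 16x (mod f(x))

Since f is irreducible over F_17, F_17[x]/(f) is a field and a(x) ≠ 0 has an inverse. Apply the extended Euclidean algorithm to f(x) and a(x) in F_17[x]: f(x) = (4x + 4)·a(x) + (4x^2 + 5x + 2);  a(x) = (16x + 12)·(4x^2 + 5x + 2) + (15x + 4);  (4x^2 + 5x + 2) = (15x + 2)·(15x + 4) + (11). The last nonzero remainder is the constant 11 = gcd(f, a) in F_17. Back-substituting through the division chain expresses 11 = s(x)·a(x) + t(x)·f(x) with s(x) ≡ 9x^3 + 11x^2 + 6x (mod f), so (9x^3 + 11x^2 + 6x)·a(x) ≡ 11 (mod f). Multiplying by 11^(-1) ≡ 14 in F_17 gives a(x)^(-1) ≡ 14·(9x^3 + 11x^2 + 6x) ≡ 7x^3 + x^2 + 16x (mod f). Check: (13x^3 + 9x^2 + 5x + 11)·(7x^3 + x^2 + 16x) = 6x^6 + 8x^5 + 14x^4 + 5x^3 + 6x^2 + 6x ≡ 1 (mod x^4 + 3x^3 + 9x^2 + x + 12).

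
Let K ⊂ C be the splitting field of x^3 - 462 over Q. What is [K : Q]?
[K : Q] = 6

The roots of x^3 - 462 are ∛462, ω∛462, ω^2∛462 where ω = e^(2πi/3) is a primitive cube root of unity, so K = Q(∛462, ω). Now [Q(∛462):Q] = 3 (since 462 is not a perfect cube, x^3 - 462 is irreducible) and [Q(ω):Q] = 2. Both 2 and 3 divide [K:Q], and [K:Q] ≤ 3·2 = 6, so [K:Q] = 6. (Equivalently: Q(∛462) ⊂ R but ω ∉ R, so [K : Q(∛462)] = 2.)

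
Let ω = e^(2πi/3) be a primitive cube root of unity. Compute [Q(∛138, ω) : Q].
[Q(∛138, ω) : Q] = 6

[Q(∛138):Q] = 3 (min poly x^3 - 138, irreducible since 138 is not a perfect cube). [Q(ω):Q] = 2 (min poly x^2 + x + 1). Since Q(∛138) ⊂ R and ω ∉ R, we have ω ∉ Q(∛138), so x^2 + x + 1 remains irreducible over Q(∛138) and [Q(∛138, ω) : Q(∛138)] = 2. By the tower law, [Q(∛138, ω) : Q] = 3 · 2 = 6. (In fact Q(∛138, ω) is the splitting field of x^3 - 138 over Q.)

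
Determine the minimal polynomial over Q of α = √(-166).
m_α(x) = x^2 + 166

α satisfies α^2 + 166 = 0, so x^2 + 166 annihilates α. Since d = -166 is squarefree and ≠ 1, it is not a perfect square in Q, so x^2 + 166 has no rational root and is therefore irreducible over Q (a degree-2 polynomial over a field is irreducible iff it has no root). Hence m_α(x) = x^2 + 166.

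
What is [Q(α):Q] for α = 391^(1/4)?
[Q(α):Q] = 4

α is a root of x^4 - 391. By Eisenstein's criterion at the prime p = 17 (which divides the constant term 391 but p^2 = 289 does not, since 391 is squarefree), x^4 - 391 is irreducible over Q. Hence [Q(α):Q] = 4.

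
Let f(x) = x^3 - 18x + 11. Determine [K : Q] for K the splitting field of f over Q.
[K : Q] = 6

By the rational root test, any rational root of the monic integer polynomial f(x) = x^3 - 18x + 11 must be an integer dividing the constant term 11, i.e. one of ±{1, 11}. Evaluating: f(1) = -6, f(-1) = 28, f(11) = 1144, f(-11) = -1122; none is 0, so f has no rational root and is therefore irreducible over Q (a cubic with no linear factor over a field is irreducible). For an irreducible cubic, the Galois group is A_3 or S_3 according as the discriminant disc(f) = -4a^3 - 27b^2 = -4·(-18)^3 - 27·(11)^2 = 20061 is or is not a square in Q. Here disc(f) = 20061 is not a perfect square in Q, so the Galois group of f over Q is not contained in A_3 and must be all of S_3. The splitting field has degree |S_3| = 6 over Q, so [K : Q] = 6.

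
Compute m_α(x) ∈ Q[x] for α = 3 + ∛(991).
m_α(x) = x^3 - 9x^2 + 27x - 1018

Set β = α - 3 = ∛(991), so β^3 = 991. Then (α - 3)^3 - 991 = 0, i.e. α is a root of g(x) = (x - 3)^3 - 991 = x^3 - 9x^2 + 27x - 1018. Since g(x) = h(x - 3) where h(x) = x^3 - 991, and h is irreducible over Q (because 991 is not a perfect cube, so h has no rational root, and a monic cubic with no rational root is irreducible), g is also irreducible (irreducibility is preserved under the substitution x → x - 3). Hence m_α(x) = x^3 - 9x^2 + 27x - 1018.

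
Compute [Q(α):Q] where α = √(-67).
[Q(α):Q] = 2

[Q(α):Q] equals the degree of the minimal polynomial of α. Here α^2 = -67 and x^2 + 67 is irreducible (d = -67 is squarefree, ≠ 1, hence not a square), so deg(m_α) = 2. Thus [Q(α):Q] = 2.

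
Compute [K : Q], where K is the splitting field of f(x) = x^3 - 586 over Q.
[K : Q] = 6

The roots of x^3 - 586 are ∛586, ω∛586, ω^2∛586 where ω = e^(2πi/3) is a primitive cube root of unity, so K = Q(∛586, ω). Now [Q(∛586):Q] = 3 (since 586 is not a perfect cube, x^3 - 586 is irreducible) and [Q(ω):Q] = 2. Both 2 and 3 divide [K:Q], and [K:Q] ≤ 3·2 = 6, so [K:Q] = 6. (Equivalently: Q(∛586) ⊂ R but ω ∉ R, so [K : Q(∛586)] = 2.)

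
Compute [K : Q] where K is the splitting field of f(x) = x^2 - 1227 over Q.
[K : Q] = 2

f(x) = x^2 - 1227 factors as (x - √1227)(x + √1227). The splitting field is K = Q(√1227). Since 1227 is squarefree and > 1, it is not a perfect square, so x^2 - 1227 is irreducible over Q and [Q(√1227) : Q] = 2. Hence [K : Q] = 2.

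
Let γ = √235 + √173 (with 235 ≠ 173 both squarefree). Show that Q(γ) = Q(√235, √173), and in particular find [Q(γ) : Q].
[Q(γ) : Q] = 4 (equivalently, Q(γ) = Q(√235, √173))

Obviously Q(γ) ⊆ Q(√235, √173), and [Q(√235, √173):Q] = 4 (since 235, 173 are distinct squarefree integers > 1 with 40655 not a perfect square). To show equality we compute the minimal polynomial of γ. From γ = √235 + √173: γ^2 = 235 + 2√(40655) + 173 = 408 + 2√(40655), so γ^2 - 408 = 2√(40655); squaring, (γ^2 - 408)^2 = 4·40655, i.e. γ^4 - 816γ^2 + 166464 - 162620 = 0, i.e. γ^4 - 816γ^2 + 3844 = 0. So γ is a root of x^4 - 816x^2 + 3844. This polynomial is irreducible over Q: it has no rational root (each ±√235 ± √173 is irrational), and any factorization into two quadratics over Q would force √(40655) ∈ Q (pairing opposite roots) or √235, √173 ∈ Q (other pairings), all impossible. Hence [Q(γ):Q] = 4 = [Q(√235, √173):Q], so Q(γ) = Q(√235, √173).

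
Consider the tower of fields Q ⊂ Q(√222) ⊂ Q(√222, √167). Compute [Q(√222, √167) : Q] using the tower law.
[Q(√222, √167) : Q] = 4

[Q(√222):Q] = 2 (min poly x^2 - 222, irreducible since 222 is squarefree > 1). For the top step, suppose √167 ∈ Q(√222), say √167 = c + d√222 with c, d ∈ Q. Squaring: 167 = c^2 + 222d^2 + 2cd√222. Since √222 ∉ Q this forces 2cd = 0. If d = 0 then √167 = c ∈ Q, contradicting 167 squarefree > 1. If c = 0 then 167 = 222d^2, so 222·167 = (222d)^2 is a perfect square in Q — but 222·167 = 37074 is not a perfect square (since 222 and 167 are distinct squarefree integers). Contradiction. Hence √167 ∉ Q(√222), so x^2 - 167 stays irreducible over Q(√222) and [Q(√222, √167) : Q(√222)] = 2. By the tower law, [Q(√222, √167) : Q] = 2 · 2 = 4.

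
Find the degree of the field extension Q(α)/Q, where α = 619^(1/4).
[Q(α):Q] = 4

α is a root of x^4 - 619. By Eisenstein's criterion at the prime p = 619 (which divides the constant term 619 but p^2 = 383161 does not, since 619 is squarefree), x^4 - 619 is irreducible over Q. Hence [Q(α):Q] = 4.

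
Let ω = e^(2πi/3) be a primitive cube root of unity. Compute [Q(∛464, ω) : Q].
[Q(∛464, ω) : Q] = 6

[Q(∛464):Q] = 3 (min poly x^3 - 464, irreducible since 464 is not a perfect cube). [Q(ω):Q] = 2 (min poly x^2 + x + 1). Since Q(∛464) ⊂ R and ω ∉ R, we have ω ∉ Q(∛464), so x^2 + x + 1 remains irreducible over Q(∛464) and [Q(∛464, ω) : Q(∛464)] = 2. By the tower law, [Q(∛464, ω) : Q] = 3 · 2 = 6. (In fact Q(∛464, ω) is the splitting field of x^3 - 464 over Q.)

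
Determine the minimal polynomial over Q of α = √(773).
m_α(x) = x^2 - 773

α satisfies α^2 - 773 = 0, so x^2 - 773 annihilates α. Since d = 773 is squarefree and ≠ 1, it is not a perfect square in Q, so x^2 - 773 has no rational root and is therefore irreducible over Q (a degree-2 polynomial over a field is irreducible iff it has no root). Hence m_α(x) = x^2 - 773.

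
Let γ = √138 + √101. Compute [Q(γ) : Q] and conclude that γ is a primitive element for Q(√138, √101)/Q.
[Q(γ) : Q] = 4 (equivalently, Q(γ) = Q(√138, √101))

Obviously Q(γ) ⊆ Q(√138, √101), and [Q(√138, √101):Q] = 4 (since 138, 101 are distinct squarefree integers > 1 with 13938 not a perfect square). To show equality we compute the minimal polynomial of γ. From γ = √138 + √101: γ^2 = 138 + 2√(13938) + 101 = 239 + 2√(13938), so γ^2 - 239 = 2√(13938); squaring, (γ^2 - 239)^2 = 4·13938, i.e. γ^4 - 478γ^2 + 57121 - 55752 = 0, i.e. γ^4 - 478γ^2 + 1369 = 0. So γ is a root of x^4 - 478x^2 + 1369. This polynomial is irreducible over Q: it has no rational root (each ±√138 ± √101 is irrational), and any factorization into two quadratics over Q would force √(13938) ∈ Q (pairing opposite roots) or √138, √101 ∈ Q (other pairings), all impossible. Hence [Q(γ):Q] = 4 = [Q(√138, √101):Q], so Q(γ) = Q(√138, √101).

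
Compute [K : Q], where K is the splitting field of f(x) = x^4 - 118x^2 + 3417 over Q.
[K : Q] = 4

Solving the quadratic in x^2: x^2 = (118 ± √(118^2 - 4·3417))/2 = (118 ± √256)/2 = (118 ± 16)/2, giving x^2 = 67 or x^2 = 51. So f(x) = (x^2 - 67)(x^2 - 51) and the roots of f are ±√67, ±√51. Hence the splitting field is K = Q(√67, √51). Since 67 and 51 are distinct squarefree integers > 1, their product 3417 is not a perfect square, so √51 ∉ Q(√67). By the tower law [K:Q] = [Q(√67,√51):Q(√67)] · [Q(√67):Q] = 2 · 2 = 4.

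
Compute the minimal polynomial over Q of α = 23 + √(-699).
m_α(x) = x^2 - 46x + 1228

From α - 23 = √(-699), squaring gives (α - 23)^2 = -699, i.e. α^2 - 46α + 529 = -699, so α^2 - 46α + 1228 = 0. The discriminant of x^2 - 46x + 1228 is (-46)^2 - 4·(1228) = 2116 - 4912 = -2796, and 4·(-699) is not a perfect square in Q since -699 is squarefree and ≠ 1. Hence x^2 - 46x + 1228 is irreducible over Q and is the minimal polynomial of α.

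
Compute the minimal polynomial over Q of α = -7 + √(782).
m_α(x) = x^2 + 14x - 733

From α + 7 = √(782), squaring gives (α + 7)^2 = 782, i.e. α^2 + 14α + 49 = 782, so α^2 + 14α - 733 = 0. The discriminant of x^2 + 14x - 733 is (14)^2 - 4·(-733) = 196 + 2932 = 3128, and 4·(782) is not a perfect square in Q since 782 is squarefree and ≠ 1. Hence x^2 + 14x - 733 is irreducible over Q and is the minimal polynomial of α.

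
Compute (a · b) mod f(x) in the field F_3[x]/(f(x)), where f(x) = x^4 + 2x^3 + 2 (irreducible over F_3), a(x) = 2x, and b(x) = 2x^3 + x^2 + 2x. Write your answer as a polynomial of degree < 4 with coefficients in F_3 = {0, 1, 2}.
a · b ≡ x^2 + 1 (mod f(x))

Multiply in F_3[x]: a(x)·b(x) = (2x)·(2x^3 + x^2 + 2x) = x^4 + 2x^3 + x^2. This has degree ≥ 4, so divide by f(x) over F_3: x^4 + 2x^3 + x^2 = (1)·(x^4 + 2x^3 + 2) + (x^2 + 1). Hence a·b ≡ x^2 + 1 (mod f). (F_3[x]/(f) is a field with 3^4 = 81 elements since f is irreducible of degree 4.)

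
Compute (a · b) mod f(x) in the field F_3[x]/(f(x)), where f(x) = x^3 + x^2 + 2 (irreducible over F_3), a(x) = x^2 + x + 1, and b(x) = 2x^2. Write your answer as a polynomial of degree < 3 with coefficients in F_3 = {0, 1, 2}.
a · b ≡ 2x^2 + 2x (mod f(x))

Multiply in F_3[x]: a(x)·b(x) = (x^2 + x + 1)·(2x^2) = 2x^4 + 2x^3 + 2x^2. This has degree ≥ 3, so divide by f(x) over F_3: 2x^4 + 2x^3 + 2x^2 = (2x)·(x^3 + x^2 + 2) + (2x^2 + 2x). Hence a·b ≡ 2x^2 + 2x (mod f). (F_3[x]/(f) is a field with 3^3 = 27 elements since f is irreducible of degree 3.)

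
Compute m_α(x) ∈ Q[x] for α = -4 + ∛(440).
m_α(x) = x^3 + 12x^2 + 48x - 376

Set β = α + 4 = ∛(440), so β^3 = 440. Then (α + 4)^3 - 440 = 0, i.e. α is a root of g(x) = (x + 4)^3 - 440 = x^3 + 12x^2 + 48x - 376. Since g(x) = h(x + 4) where h(x) = x^3 - 440, and h is irreducible over Q (because 440 is not a perfect cube, so h has no rational root, and a monic cubic with no rational root is irreducible), g is also irreducible (irreducibility is preserved under the substitution x → x + 4). Hence m_α(x) = x^3 + 12x^2 + 48x - 376.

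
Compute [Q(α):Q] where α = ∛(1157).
[Q(α):Q] = 3

The minimal polynomial of α is x^3 - 1157, irreducible over Q since 1157 is not a perfect cube (so x^3 - 1157 has no rational root). Hence [Q(α):Q] = deg(m_α) = 3.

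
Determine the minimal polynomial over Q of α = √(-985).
m_α(x) = x^2 + 985

α satisfies α^2 + 985 = 0, so x^2 + 985 annihilates α. Since d = -985 is squarefree and ≠ 1, it is not a perfect square in Q, so x^2 + 985 has no rational root and is therefore irreducible over Q (a degree-2 polynomial over a field is irreducible iff it has no root). Hence m_α(x) = x^2 + 985.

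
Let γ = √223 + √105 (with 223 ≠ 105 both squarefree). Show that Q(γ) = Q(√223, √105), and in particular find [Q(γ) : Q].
[Q(γ) : Q] = 4 (equivalently, Q(γ) = Q(√223, √105))

Obviously Q(γ) ⊆ Q(√223, √105), and [Q(√223, √105):Q] = 4 (since 223, 105 are distinct squarefree integers > 1 with 23415 not a perfect square). To show equality we compute the minimal polynomial of γ. From γ = √223 + √105: γ^2 = 223 + 2√(23415) + 105 = 328 + 2√(23415), so γ^2 - 328 = 2√(23415); squaring, (γ^2 - 328)^2 = 4·23415, i.e. γ^4 - 656γ^2 + 107584 - 93660 = 0, i.e. γ^4 - 656γ^2 + 13924 = 0. So γ is a root of x^4 - 656x^2 + 13924. This polynomial is irreducible over Q: it has no rational root (each ±√223 ± √105 is irrational), and any factorization into two quadratics over Q would force √(23415) ∈ Q (pairing opposite roots) or √223, √105 ∈ Q (other pairings), all impossible. Hence [Q(γ):Q] = 4 = [Q(√223, √105):Q], so Q(γ) = Q(√223, √105).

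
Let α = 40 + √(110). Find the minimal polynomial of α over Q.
m_α(x) = x^2 - 80x + 1490

From α - 40 = √(110), squaring gives (α - 40)^2 = 110, i.e. α^2 - 80α + 1600 = 110, so α^2 - 80α + 1490 = 0. The discriminant of x^2 - 80x + 1490 is (-80)^2 - 4·(1490) = 6400 - 5960 = 440, and 4·(110) is not a perfect square in Q since 110 is squarefree and ≠ 1. Hence x^2 - 80x + 1490 is irreducible over Q and is the minimal polynomial of α.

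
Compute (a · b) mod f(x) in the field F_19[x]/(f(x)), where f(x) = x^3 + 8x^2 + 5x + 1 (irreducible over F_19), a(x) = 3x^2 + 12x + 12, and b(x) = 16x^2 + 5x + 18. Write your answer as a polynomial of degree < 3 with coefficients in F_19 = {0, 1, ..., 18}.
a · b ≡ 11x + 13 (mod f(x))

Multiply in F_19[x]: a(x)·b(x) = (3x^2 + 12x + 12)·(16x^2 + 5x + 18) = 10x^4 + 17x^3 + 2x^2 + 10x + 7. This has degree ≥ 3, so divide by f(x) over F_19: 10x^4 + 17x^3 + 2x^2 + 10x + 7 = (10x + 13)·(x^3 + 8x^2 + 5x + 1) + (11x + 13). Hence a·b ≡ 11x + 13 (mod f). (F_19[x]/(f) is a field with 19^3 = 6859 elements since f is irreducible of degree 3.)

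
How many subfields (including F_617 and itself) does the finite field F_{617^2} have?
F_{617^2} has 2 subfields

The subfields of F_{p^n} are exactly the fields F_{p^d} for d | n (each is the fixed field of the unique index-d subgroup of Gal(F_{p^n}/F_p) ≅ Z/nZ). The divisors of n = 2 are {1, 2}, giving 2 subfields: F_{617^1}, F_{617^2}.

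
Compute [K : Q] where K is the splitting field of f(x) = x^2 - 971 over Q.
[K : Q] = 2

f(x) = x^2 - 971 factors as (x - √971)(x + √971). The splitting field is K = Q(√971). Since 971 is squarefree and > 1, it is not a perfect square, so x^2 - 971 is irreducible over Q and [Q(√971) : Q] = 2. Hence [K : Q] = 2.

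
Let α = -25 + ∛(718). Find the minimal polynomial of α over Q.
m_α(x) = x^3 + 75x^2 + 1875x + 14907

Set β = α + 25 = ∛(718), so β^3 = 718. Then (α + 25)^3 - 718 = 0, i.e. α is a root of g(x) = (x + 25)^3 - 718 = x^3 + 75x^2 + 1875x + 14907. Since g(x) = h(x + 25) where h(x) = x^3 - 718, and h is irreducible over Q (because 718 is not a perfect cube, so h has no rational root, and a monic cubic with no rational root is irreducible), g is also irreducible (irreducibility is preserved under the substitution x → x + 25). Hence m_α(x) = x^3 + 75x^2 + 1875x + 14907.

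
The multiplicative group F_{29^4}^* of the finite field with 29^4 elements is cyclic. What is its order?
|F_{29^4}^*| = 707280

F_{29^4} has 29^4 = 707281 elements; its multiplicative group consists of all nonzero elements, so |F_{29^4}^*| = 707281 - 1 = 707280. (It is cyclic since any finite subgroup of the multiplicative group of a field is cyclic.)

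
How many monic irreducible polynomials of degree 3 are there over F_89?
There are 234960 monic irreducible polynomials of degree 3 over F_89

Each element of F_{89^3} that lies in no proper subfield is a root of exactly one monic irreducible of degree 3 over F_89, and each such polynomial has 3 distinct roots in F_{89^3}. By Möbius inversion the count is N_89(3) = (1/3) Σ_{d|3} μ(3/d) · 89^d = (1/3)(μ(3)·89^1 + μ(1)·89^3) = 704880/3 = 234960.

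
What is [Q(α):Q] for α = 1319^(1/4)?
[Q(α):Q] = 4

α is a root of x^4 - 1319. By Eisenstein's criterion at the prime p = 1319 (which divides the constant term 1319 but p^2 = 1739761 does not, since 1319 is squarefree), x^4 - 1319 is irreducible over Q. Hence [Q(α):Q] = 4.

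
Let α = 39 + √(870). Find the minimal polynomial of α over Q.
m_α(x) = x^2 - 78x + 651

From α - 39 = √(870), squaring gives (α - 39)^2 = 870, i.e. α^2 - 78α + 1521 = 870, so α^2 - 78α + 651 = 0. The discriminant of x^2 - 78x + 651 is (-78)^2 - 4·(651) = 6084 - 2604 = 3480, and 4·(870) is not a perfect square in Q since 870 is squarefree and ≠ 1. Hence x^2 - 78x + 651 is irreducible over Q and is the minimal polynomial of α.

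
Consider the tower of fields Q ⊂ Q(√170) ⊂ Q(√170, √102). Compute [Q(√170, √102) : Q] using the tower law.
[Q(√170, √102) : Q] = 4

[Q(√170):Q] = 2 (min poly x^2 - 170, irreducible since 170 is squarefree > 1). For the top step, suppose √102 ∈ Q(√170), say √102 = c + d√170 with c, d ∈ Q. Squaring: 102 = c^2 + 170d^2 + 2cd√170. Since √170 ∉ Q this forces 2cd = 0. If d = 0 then √102 = c ∈ Q, contradicting 102 squarefree > 1. If c = 0 then 102 = 170d^2, so 170·102 = (170d)^2 is a perfect square in Q — but 170·102 = 17340 is not a perfect square (since 170 and 102 are distinct squarefree integers). Contradiction. Hence √102 ∉ Q(√170), so x^2 - 102 stays irreducible over Q(√170) and [Q(√170, √102) : Q(√170)] = 2. By the tower law, [Q(√170, √102) : Q] = 2 · 2 = 4.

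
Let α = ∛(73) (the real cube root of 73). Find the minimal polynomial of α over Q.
m_α(x) = x^3 - 73

α satisfies α^3 = 73, so x^3 - 73 annihilates α. By the rational root test, a rational root p/q (in lowest terms) of x^3 - 73 would satisfy p^3 = 73 q^3, forcing q = 1 and p^3 = 73; but 73 is not a perfect cube, contradiction. A monic cubic over Q with no rational root is irreducible (any nontrivial factorization would include a linear factor). Hence x^3 - 73 is the minimal polynomial of α, and in particular [Q(α):Q] = 3.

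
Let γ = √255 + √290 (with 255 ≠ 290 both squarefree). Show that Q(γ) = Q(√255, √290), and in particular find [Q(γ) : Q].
[Q(γ) : Q] = 4 (equivalently, Q(γ) = Q(√255, √290))

Obviously Q(γ) ⊆ Q(√255, √290), and [Q(√255, √290):Q] = 4 (since 255, 290 are distinct squarefree integers > 1 with 73950 not a perfect square). To show equality we compute the minimal polynomial of γ. From γ = √255 + √290: γ^2 = 255 + 2√(73950) + 290 = 545 + 2√(73950), so γ^2 - 545 = 2√(73950); squaring, (γ^2 - 545)^2 = 4·73950, i.e. γ^4 - 1090γ^2 + 297025 - 295800 = 0, i.e. γ^4 - 1090γ^2 + 1225 = 0. So γ is a root of x^4 - 1090x^2 + 1225. This polynomial is irreducible over Q: it has no rational root (each ±√255 ± √290 is irrational), and any factorization into two quadratics over Q would force √(73950) ∈ Q (pairing opposite roots) or √255, √290 ∈ Q (other pairings), all impossible. Hence [Q(γ):Q] = 4 = [Q(√255, √290):Q], so Q(γ) = Q(√255, √290).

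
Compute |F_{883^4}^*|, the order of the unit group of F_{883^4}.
|F_{883^4}^*| = 607914936720

F_{883^4} has 883^4 = 607914936721 elements; its multiplicative group consists of all nonzero elements, so |F_{883^4}^*| = 607914936721 - 1 = 607914936720. (It is cyclic since any finite subgroup of the multiplicative group of a field is cyclic.)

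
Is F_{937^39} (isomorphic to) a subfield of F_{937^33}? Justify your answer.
No: F_{937^39} is not a subfield of F_{937^33}

F_{p^m} embeds in F_{p^n} iff m | n. Here 39 ∤ 33 (since 33 = 0·39 + 33 with remainder 33 ≠ 0), so F_{937^39} is not a subfield of F_{937^33}. Equivalently: if it were, the tower law would give 39 = [F_{937^39}:F_937] dividing [F_{937^33}:F_937] = 33, contradiction.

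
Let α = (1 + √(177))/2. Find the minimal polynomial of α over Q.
m_α(x) = x^2 - x - 44

From 2α - 1 = √(177), squaring gives (2α - 1)^2 = 177, i.e. 4α^2 - 4α + 1 = 177, so α^2 - α + (1 - 177)/4 = 0. Since 177 ≡ 1 (mod 4), (1 - 177)/4 = -44 ∈ Z. The polynomial x^2 - x - 44 has discriminant 1 - 4·(-44) = 177, which is not a perfect square in Q (d = 177 is squarefree and ≠ 1), so x^2 - x - 44 is irreducible over Q. It is the minimal polynomial of α.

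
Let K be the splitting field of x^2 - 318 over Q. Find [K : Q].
[K : Q] = 2

f(x) = x^2 - 318 factors as (x - √318)(x + √318). The splitting field is K = Q(√318). Since 318 is squarefree and > 1, it is not a perfect square, so x^2 - 318 is irreducible over Q and [Q(√318) : Q] = 2. Hence [K : Q] = 2.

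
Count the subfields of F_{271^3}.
F_{271^3} has 2 subfields

The subfields of F_{p^n} are exactly the fields F_{p^d} for d | n (each is the fixed field of the unique index-d subgroup of Gal(F_{p^n}/F_p) ≅ Z/nZ). The divisors of n = 3 are {1, 3}, giving 2 subfields: F_{271^1}, F_{271^3}.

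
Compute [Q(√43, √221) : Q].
[Q(√43, √221) : Q] = 4

[Q(√43):Q] = 2 (min poly x^2 - 43, irreducible since 43 is squarefree > 1). For the top step, suppose √221 ∈ Q(√43), say √221 = c + d√43 with c, d ∈ Q. Squaring: 221 = c^2 + 43d^2 + 2cd√43. Since √43 ∉ Q this forces 2cd = 0. If d = 0 then √221 = c ∈ Q, contradicting 221 squarefree > 1. If c = 0 then 221 = 43d^2, so 43·221 = (43d)^2 is a perfect square in Q — but 43·221 = 9503 is not a perfect square (since 43 and 221 are distinct squarefree integers). Contradiction. Hence √221 ∉ Q(√43), so x^2 - 221 stays irreducible over Q(√43) and [Q(√43, √221) : Q(√43)] = 2. By the tower law, [Q(√43, √221) : Q] = 2 · 2 = 4.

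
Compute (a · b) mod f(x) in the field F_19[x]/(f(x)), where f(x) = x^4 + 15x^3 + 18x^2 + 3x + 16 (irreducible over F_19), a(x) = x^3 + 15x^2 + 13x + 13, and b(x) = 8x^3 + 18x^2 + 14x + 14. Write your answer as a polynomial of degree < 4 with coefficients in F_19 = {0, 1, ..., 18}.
a · b ≡ 15x^3 + 2x + 9 (mod f(x))

Multiply in F_19[x]: a(x)·b(x) = (x^3 + 15x^2 + 13x + 13)·(8x^3 + 18x^2 + 14x + 14) = 8x^6 + 5x^5 + 8x^4 + 11x^3 + 18x^2 + 3x + 11. This has degree ≥ 4, so divide by f(x) over F_19: 8x^6 + 5x^5 + 8x^4 + 11x^3 + 18x^2 + 3x + 11 = (8x^2 + 18x + 12)·(x^4 + 15x^3 + 18x^2 + 3x + 16) + (15x^3 + 2x + 9). Hence a·b ≡ 15x^3 + 2x + 9 (mod f). (F_19[x]/(f) is a field with 19^4 = 130321 elements since f is irreducible of degree 4.)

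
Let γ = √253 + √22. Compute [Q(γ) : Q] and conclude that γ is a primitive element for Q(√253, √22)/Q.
[Q(γ) : Q] = 4 (equivalently, Q(γ) = Q(√253, √22))

Obviously Q(γ) ⊆ Q(√253, √22), and [Q(√253, √22):Q] = 4 (since 253, 22 are distinct squarefree integers > 1 with 5566 not a perfect square). To show equality we compute the minimal polynomial of γ. From γ = √253 + √22: γ^2 = 253 + 2√(5566) + 22 = 275 + 2√(5566), so γ^2 - 275 = 2√(5566); squaring, (γ^2 - 275)^2 = 4·5566, i.e. γ^4 - 550γ^2 + 75625 - 22264 = 0, i.e. γ^4 - 550γ^2 + 53361 = 0. So γ is a root of x^4 - 550x^2 + 53361. This polynomial is irreducible over Q: it has no rational root (each ±√253 ± √22 is irrational), and any factorization into two quadratics over Q would force √(5566) ∈ Q (pairing opposite roots) or √253, √22 ∈ Q (other pairings), all impossible. Hence [Q(γ):Q] = 4 = [Q(√253, √22):Q], so Q(γ) = Q(√253, √22).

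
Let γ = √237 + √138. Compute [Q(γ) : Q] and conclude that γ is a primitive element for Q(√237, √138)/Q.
[Q(γ) : Q] = 4 (equivalently, Q(γ) = Q(√237, √138))

Obviously Q(γ) ⊆ Q(√237, √138), and [Q(√237, √138):Q] = 4 (since 237, 138 are distinct squarefree integers > 1 with 32706 not a perfect square). To show equality we compute the minimal polynomial of γ. From γ = √237 + √138: γ^2 = 237 + 2√(32706) + 138 = 375 + 2√(32706), so γ^2 - 375 = 2√(32706); squaring, (γ^2 - 375)^2 = 4·32706, i.e. γ^4 - 750γ^2 + 140625 - 130824 = 0, i.e. γ^4 - 750γ^2 + 9801 = 0. So γ is a root of x^4 - 750x^2 + 9801. This polynomial is irreducible over Q: it has no rational root (each ±√237 ± √138 is irrational), and any factorization into two quadratics over Q would force √(32706) ∈ Q (pairing opposite roots) or √237, √138 ∈ Q (other pairings), all impossible. Hence [Q(γ):Q] = 4 = [Q(√237, √138):Q], so Q(γ) = Q(√237, √138).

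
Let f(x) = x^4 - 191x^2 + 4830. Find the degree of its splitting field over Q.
[K : Q] = 4

Solving the quadratic in x^2: x^2 = (191 ± √(191^2 - 4·4830))/2 = (191 ± √17161)/2 = (191 ± 131)/2, giving x^2 = 30 or x^2 = 161. So f(x) = (x^2 - 30)(x^2 - 161) and the roots of f are ±√30, ±√161. Hence the splitting field is K = Q(√30, √161). Since 30 and 161 are distinct squarefree integers > 1, their product 4830 is not a perfect square, so √161 ∉ Q(√30). By the tower law [K:Q] = [Q(√30,√161):Q(√30)] · [Q(√30):Q] = 2 · 2 = 4.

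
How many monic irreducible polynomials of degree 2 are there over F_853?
There are 363378 monic irreducible polynomials of degree 2 over F_853

Each element of F_{853^2} that lies in no proper subfield is a root of exactly one monic irreducible of degree 2 over F_853, and each such polynomial has 2 distinct roots in F_{853^2}. By Möbius inversion the count is N_853(2) = (1/2) Σ_{d|2} μ(2/d) · 853^d = (1/2)(μ(2)·853^1 + μ(1)·853^2) = 726756/2 = 363378.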